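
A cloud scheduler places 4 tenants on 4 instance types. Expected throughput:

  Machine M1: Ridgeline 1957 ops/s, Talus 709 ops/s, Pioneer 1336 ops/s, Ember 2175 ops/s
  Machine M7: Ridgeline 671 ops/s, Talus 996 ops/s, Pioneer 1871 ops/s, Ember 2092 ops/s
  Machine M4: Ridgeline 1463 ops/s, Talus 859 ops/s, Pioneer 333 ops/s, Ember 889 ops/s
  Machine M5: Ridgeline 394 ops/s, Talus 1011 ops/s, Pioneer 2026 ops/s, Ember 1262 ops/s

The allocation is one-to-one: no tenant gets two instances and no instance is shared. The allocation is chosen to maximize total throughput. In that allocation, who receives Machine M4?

Talus receives Machine M4.

This is a one-to-one assignment (maximum-weight bipartite matching).
Optimal: Ridgeline→Machine M1 (1957 ops/s), Talus→Machine M4 (859 ops/s), Pioneer→Machine M5 (2026 ops/s), Ember→Machine M7 (2092 ops/s) — total 1957+859+2026+2092 = 6934 ops/s.
Max-entry greedy (repeatedly take the single best remaining cell) gives 6660 ops/s, worse by 274.
Talus's own top instance is Machine M5 (1011 ops/s), but forcing Talus→Machine M5 and reassigning the rest optimally gives only 6520 ops/s — worse by 414.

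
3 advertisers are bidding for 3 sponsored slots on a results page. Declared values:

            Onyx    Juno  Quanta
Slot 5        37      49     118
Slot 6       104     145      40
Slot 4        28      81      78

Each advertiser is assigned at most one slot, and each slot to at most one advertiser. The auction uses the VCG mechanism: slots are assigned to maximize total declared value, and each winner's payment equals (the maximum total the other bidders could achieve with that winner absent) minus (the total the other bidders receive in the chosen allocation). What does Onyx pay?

Onyx pays $64.

Efficient allocation: Onyx→Slot 6 ($104), Juno→Slot 4 ($81), Quanta→Slot 5 ($118); total welfare W = $303.
Onyx receives Slot 6 at value $104, so the others get W − 104 = $199.
Without Onyx: best allocation of the remaining 2 bidders over all 3 slots is Juno→Slot 6 ($145), Quanta→Slot 5 ($118), total $263.
VCG payment = (others' best without Onyx) − (others' welfare with Onyx) = 263 − 199 = $64.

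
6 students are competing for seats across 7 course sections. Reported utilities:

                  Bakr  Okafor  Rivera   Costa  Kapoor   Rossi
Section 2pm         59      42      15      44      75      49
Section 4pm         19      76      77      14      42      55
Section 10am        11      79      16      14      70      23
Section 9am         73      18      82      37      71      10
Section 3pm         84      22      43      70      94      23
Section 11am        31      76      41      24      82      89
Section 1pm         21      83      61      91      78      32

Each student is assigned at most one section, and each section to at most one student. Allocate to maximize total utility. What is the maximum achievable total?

Optimal: Bakr→Section 9am (73 points), Okafor→Section 10am (79 points), Rivera→Section 4pm (77 points), Costa→Section 1pm (91 points), Kapoor→Section 3pm (94 points), Rossi→Section 11am (89 points) — total 73+79+77+91+94+89 = 503 points.
Max-entry greedy (repeatedly take the single best remaining cell) gives 494 points, worse by 9.
Every other assignment is strictly worse.

Max total: 503 points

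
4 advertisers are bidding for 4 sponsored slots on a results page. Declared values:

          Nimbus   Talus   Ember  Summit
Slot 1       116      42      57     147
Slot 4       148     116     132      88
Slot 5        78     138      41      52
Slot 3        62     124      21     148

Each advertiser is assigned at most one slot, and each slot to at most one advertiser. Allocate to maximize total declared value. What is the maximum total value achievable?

This is a one-to-one assignment (maximum-weight bipartite matching).
Optimal: Nimbus→Slot 1 ($116), Talus→Slot 5 ($138), Ember→Slot 4 ($132), Summit→Slot 3 ($148) — total 116+138+132+148 = $534.
Column-greedy (each slot in turn goes to its best remaining advertiser) gives $454, worse by 80.
Swapping Talus↔Nimbus (Talus→Slot 1 $42, Nimbus→Slot 5 $78) loses 134.

Max total: $534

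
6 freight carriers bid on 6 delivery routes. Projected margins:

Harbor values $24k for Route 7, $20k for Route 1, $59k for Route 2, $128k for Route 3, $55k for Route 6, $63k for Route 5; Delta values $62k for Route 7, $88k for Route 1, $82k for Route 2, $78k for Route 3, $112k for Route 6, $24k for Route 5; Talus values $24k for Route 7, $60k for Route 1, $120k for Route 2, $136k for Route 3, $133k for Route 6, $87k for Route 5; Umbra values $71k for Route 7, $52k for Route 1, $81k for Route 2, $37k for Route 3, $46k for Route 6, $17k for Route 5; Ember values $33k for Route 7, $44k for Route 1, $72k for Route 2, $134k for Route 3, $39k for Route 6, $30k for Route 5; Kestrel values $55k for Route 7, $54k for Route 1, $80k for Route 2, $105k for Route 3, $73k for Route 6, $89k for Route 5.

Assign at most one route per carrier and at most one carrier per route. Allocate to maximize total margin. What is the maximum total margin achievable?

Maximum total: $581k

This is a one-to-one assignment (maximum-weight bipartite matching).
Optimal: Harbor→Route 3 ($128k), Delta→Route 1 ($88k), Talus→Route 6 ($133k), Umbra→Route 7 ($71k), Ember→Route 2 ($72k), Kestrel→Route 5 ($89k) — total 128+88+133+71+72+89 = $581k.
Max-entry greedy (repeatedly take the single best remaining cell) gives $486k, worse by 95.
Next-best assignment: Harbor→Route 2, Delta→Route 1, Talus→Route 6, Umbra→Route 7, Ember→Route 3, Kestrel→Route 5 = $574k.
Checked against all permutations: $581k is optimal.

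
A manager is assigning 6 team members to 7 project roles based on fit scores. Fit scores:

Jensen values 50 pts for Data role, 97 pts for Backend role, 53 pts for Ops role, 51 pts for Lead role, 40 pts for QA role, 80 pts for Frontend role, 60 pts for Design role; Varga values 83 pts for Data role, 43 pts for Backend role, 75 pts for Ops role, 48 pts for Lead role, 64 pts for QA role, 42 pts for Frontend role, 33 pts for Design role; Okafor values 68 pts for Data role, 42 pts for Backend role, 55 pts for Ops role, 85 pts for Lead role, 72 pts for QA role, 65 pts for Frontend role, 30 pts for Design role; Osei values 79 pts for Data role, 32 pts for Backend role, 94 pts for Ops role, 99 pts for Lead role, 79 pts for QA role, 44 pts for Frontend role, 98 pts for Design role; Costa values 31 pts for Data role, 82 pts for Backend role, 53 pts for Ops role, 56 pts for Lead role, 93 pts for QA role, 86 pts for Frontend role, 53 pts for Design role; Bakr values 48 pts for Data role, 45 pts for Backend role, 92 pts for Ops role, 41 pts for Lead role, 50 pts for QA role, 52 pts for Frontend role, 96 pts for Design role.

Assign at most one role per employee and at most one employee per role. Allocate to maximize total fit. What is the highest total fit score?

Maximum total: 548 pts

This is the linear assignment problem.
Optimal: Jensen→Backend role (97 pts), Varga→Data role (83 pts), Okafor→Lead role (85 pts), Osei→Ops role (94 pts), Costa→QA role (93 pts), Bakr→Design role (96 pts) — total 97+83+85+94+93+96 = 548 pts.
Checked against all permutations: 548 pts is optimal.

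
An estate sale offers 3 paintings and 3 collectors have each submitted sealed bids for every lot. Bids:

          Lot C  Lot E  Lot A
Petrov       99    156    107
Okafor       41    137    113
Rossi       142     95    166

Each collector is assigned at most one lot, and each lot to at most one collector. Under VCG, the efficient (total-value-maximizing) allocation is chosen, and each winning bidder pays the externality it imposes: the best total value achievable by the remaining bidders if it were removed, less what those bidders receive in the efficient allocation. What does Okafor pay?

Okafor pays $24.

Efficient allocation: Petrov→Lot E ($156), Okafor→Lot A ($113), Rossi→Lot C ($142); total welfare W = $411.
Okafor receives Lot A at value $113, so the others get W − 113 = $298.
Without Okafor: best allocation of the remaining 2 bidders over all 3 lots is Petrov→Lot E ($156), Rossi→Lot A ($166), total $322.
VCG payment = (others' best without Okafor) − (others' welfare with Okafor) = 322 − 298 = $24.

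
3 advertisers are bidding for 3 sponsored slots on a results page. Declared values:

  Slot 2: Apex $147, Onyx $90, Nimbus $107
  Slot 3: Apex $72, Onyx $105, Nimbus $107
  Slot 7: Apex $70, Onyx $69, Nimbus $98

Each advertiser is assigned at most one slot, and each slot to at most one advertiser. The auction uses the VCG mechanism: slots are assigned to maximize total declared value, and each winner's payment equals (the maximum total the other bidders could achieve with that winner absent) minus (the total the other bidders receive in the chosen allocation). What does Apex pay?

Apex pays $9.

Efficient allocation: Apex→Slot 2 ($147), Onyx→Slot 3 ($105), Nimbus→Slot 7 ($98); total welfare W = $350.
Apex receives Slot 2 at value $147, so the others get W − 147 = $203.
Without Apex: best allocation of the remaining 2 bidders over all 3 slots is Onyx→Slot 3 ($105), Nimbus→Slot 2 ($107), total $212.
VCG payment = (others' best without Apex) − (others' welfare with Apex) = 212 − 203 = $9.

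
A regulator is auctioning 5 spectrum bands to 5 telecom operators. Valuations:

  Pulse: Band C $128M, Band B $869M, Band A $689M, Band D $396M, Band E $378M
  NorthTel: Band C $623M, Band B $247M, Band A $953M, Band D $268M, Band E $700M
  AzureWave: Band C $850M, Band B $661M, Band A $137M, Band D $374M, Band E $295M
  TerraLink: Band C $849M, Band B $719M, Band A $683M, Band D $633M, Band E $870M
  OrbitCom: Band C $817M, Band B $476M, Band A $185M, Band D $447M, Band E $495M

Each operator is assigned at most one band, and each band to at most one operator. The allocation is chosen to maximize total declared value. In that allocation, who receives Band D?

OrbitCom receives Band D.

Optimal: Pulse→Band B ($869M), NorthTel→Band A ($953M), AzureWave→Band C ($850M), TerraLink→Band E ($870M), OrbitCom→Band D ($447M) — total 869+953+850+870+447 = $3989M.
Column-greedy (each band in turn goes to its best remaining operator) gives $3800M, worse by 189.
Next-best assignment: Pulse→Band B, NorthTel→Band A, AzureWave→Band D, TerraLink→Band E, OrbitCom→Band C = $3883M.
OrbitCom's own top band is Band C ($817M), but forcing OrbitCom→Band C and reassigning the rest optimally gives only $3883M — worse by 106.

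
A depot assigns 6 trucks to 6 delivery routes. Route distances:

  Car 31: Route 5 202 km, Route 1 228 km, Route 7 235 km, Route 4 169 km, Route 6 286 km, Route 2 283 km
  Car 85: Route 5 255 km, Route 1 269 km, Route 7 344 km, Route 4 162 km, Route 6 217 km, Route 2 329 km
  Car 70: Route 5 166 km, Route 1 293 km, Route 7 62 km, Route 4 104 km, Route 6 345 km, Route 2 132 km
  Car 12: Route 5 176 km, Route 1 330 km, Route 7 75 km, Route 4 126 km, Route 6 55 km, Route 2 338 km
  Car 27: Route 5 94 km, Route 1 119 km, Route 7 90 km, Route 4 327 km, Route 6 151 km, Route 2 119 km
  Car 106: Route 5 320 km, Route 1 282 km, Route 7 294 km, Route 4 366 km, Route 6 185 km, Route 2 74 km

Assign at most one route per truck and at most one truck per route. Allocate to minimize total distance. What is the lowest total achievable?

Minimum total: 674 km

Optimal: Car 31→Route 5 (202 km), Car 85→Route 4 (162 km), Car 70→Route 7 (62 km), Car 12→Route 6 (55 km), Car 27→Route 1 (119 km), Car 106→Route 2 (74 km) — total 202+162+62+55+119+74 = 674 km.
Row-greedy (each truck in turn takes its cheapest remaining route) gives 817 km, worse by 143.
Swapping Car 12↔Car 106 (Car 12→Route 2 338 km, Car 106→Route 6 185 km) adds 394.
Checked against all permutations: 674 km is optimal.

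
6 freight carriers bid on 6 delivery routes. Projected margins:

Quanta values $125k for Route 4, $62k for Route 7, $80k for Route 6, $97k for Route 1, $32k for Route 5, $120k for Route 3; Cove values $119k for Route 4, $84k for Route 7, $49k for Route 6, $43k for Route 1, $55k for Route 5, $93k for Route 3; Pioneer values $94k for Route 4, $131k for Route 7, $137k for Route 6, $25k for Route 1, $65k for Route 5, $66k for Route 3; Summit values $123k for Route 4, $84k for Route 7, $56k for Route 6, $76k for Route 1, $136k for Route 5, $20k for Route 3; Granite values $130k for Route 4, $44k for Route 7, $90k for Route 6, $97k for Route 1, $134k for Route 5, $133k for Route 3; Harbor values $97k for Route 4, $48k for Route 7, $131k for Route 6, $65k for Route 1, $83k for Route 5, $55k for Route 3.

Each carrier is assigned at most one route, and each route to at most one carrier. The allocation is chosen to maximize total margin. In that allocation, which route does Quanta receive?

Quanta receives Route 1.

Optimal: Quanta→Route 1 ($97k), Cove→Route 4 ($119k), Pioneer→Route 7 ($131k), Summit→Route 5 ($136k), Granite→Route 3 ($133k), Harbor→Route 6 ($131k) — total 97+119+131+136+133+131 = $747k.
Row-greedy (each carrier in turn takes its best remaining route) gives $636k, worse by 111.
Next-best assignment: Quanta→Route 3, Cove→Route 4, Pioneer→Route 7, Summit→Route 5, Granite→Route 1, Harbor→Route 6 = $734k.
Quanta's own top route is Route 4 ($125k), but forcing Quanta→Route 4 and reassigning the rest optimally gives only $713k — worse by 34.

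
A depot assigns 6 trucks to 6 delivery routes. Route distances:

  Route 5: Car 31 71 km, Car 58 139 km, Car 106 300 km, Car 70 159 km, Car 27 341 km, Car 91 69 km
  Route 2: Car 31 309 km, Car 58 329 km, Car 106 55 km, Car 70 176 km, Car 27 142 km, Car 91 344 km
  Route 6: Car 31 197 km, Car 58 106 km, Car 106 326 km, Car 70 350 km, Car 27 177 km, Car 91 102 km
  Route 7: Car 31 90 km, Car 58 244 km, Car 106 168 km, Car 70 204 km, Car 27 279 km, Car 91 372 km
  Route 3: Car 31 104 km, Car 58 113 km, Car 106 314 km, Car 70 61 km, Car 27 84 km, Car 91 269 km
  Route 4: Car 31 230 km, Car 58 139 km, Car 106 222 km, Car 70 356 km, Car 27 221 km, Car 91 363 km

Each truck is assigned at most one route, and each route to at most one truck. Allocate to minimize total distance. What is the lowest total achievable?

Minimum total: 591 km

Optimal: Car 31→Route 7 (90 km), Car 58→Route 4 (139 km), Car 106→Route 2 (55 km), Car 70→Route 3 (61 km), Car 27→Route 6 (177 km), Car 91→Route 5 (69 km) — total 90+139+55+61+177+69 = 591 km.
Column-greedy (each route in turn goes to its cheapest remaining truck) gives 602 km, worse by 11.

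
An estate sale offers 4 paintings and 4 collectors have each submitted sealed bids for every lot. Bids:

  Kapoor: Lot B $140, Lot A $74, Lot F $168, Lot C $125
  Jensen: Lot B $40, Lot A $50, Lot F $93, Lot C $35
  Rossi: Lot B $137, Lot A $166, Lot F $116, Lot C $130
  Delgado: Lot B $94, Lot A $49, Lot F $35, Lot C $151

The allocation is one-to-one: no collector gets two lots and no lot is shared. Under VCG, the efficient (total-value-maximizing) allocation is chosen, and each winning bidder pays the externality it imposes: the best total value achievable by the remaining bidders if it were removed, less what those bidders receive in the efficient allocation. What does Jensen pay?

Efficient allocation: Kapoor→Lot B ($140), Jensen→Lot F ($93), Rossi→Lot A ($166), Delgado→Lot C ($151); total welfare W = $550.
Jensen receives Lot F at value $93, so the others get W − 93 = $457.
Without Jensen: best allocation of the remaining 3 bidders over all 4 lots is Kapoor→Lot F ($168), Rossi→Lot A ($166), Delgado→Lot C ($151), total $485.
VCG payment = (others' best without Jensen) − (others' welfare with Jensen) = 485 − 457 = $28.

Jensen pays $28.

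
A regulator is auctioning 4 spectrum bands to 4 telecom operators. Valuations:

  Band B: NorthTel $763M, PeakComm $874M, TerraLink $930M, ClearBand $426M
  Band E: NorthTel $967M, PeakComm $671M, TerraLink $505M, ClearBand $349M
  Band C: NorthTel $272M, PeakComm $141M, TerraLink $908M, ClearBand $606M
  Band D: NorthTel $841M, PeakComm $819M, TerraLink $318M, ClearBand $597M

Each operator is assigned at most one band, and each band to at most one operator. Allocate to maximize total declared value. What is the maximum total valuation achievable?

This is the linear assignment problem.
Optimal: NorthTel→Band E ($967M), PeakComm→Band B ($874M), TerraLink→Band C ($908M), ClearBand→Band D ($597M) — total 967+874+908+597 = $3346M.
Max-entry greedy (repeatedly take the single best remaining cell) gives $3322M, worse by 24.

Max total: $3346M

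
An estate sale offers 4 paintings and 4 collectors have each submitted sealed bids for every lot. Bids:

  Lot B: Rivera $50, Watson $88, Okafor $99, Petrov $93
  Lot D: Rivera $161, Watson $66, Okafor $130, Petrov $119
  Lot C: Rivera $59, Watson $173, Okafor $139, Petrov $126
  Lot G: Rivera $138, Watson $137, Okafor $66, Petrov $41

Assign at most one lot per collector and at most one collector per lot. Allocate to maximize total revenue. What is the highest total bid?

Treat this as an assignment problem: match each collector to one lot.
Optimal: Rivera→Lot G ($138), Watson→Lot C ($173), Okafor→Lot D ($130), Petrov→Lot B ($93) — total 138+173+130+93 = $534.
Column-greedy (each lot in turn goes to its best remaining collector) gives $474, worse by 60.

Max total: $534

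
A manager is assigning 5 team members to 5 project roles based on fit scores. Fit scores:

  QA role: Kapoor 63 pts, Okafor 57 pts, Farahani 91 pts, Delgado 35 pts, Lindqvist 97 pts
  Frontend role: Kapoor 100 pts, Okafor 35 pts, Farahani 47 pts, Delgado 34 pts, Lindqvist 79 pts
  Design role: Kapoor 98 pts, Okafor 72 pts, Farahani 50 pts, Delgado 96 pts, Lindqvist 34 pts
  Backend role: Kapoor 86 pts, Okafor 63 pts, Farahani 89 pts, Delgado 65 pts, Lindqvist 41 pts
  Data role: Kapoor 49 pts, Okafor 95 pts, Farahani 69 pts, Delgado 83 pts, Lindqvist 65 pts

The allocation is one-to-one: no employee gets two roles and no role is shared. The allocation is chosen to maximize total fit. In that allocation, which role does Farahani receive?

Farahani receives Backend role.

Optimal: Kapoor→Frontend role (100 pts), Okafor→Data role (95 pts), Farahani→Backend role (89 pts), Delgado→Design role (96 pts), Lindqvist→QA role (97 pts) — total 100+95+89+96+97 = 477 pts.
Row-greedy (each employee in turn takes its best remaining role) gives 423 pts, worse by 54.
Every other assignment is strictly worse.
Farahani's own top role is QA role (91 pts), but forcing Farahani→QA role and reassigning the rest optimally gives only 447 pts — worse by 30.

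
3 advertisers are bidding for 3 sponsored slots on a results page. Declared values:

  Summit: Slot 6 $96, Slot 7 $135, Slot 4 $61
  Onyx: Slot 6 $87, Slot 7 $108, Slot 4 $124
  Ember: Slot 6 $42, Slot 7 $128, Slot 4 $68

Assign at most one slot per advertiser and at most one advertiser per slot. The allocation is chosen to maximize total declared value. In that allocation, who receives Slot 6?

Summit receives Slot 6.

This is the linear assignment problem.
Optimal: Summit→Slot 6 ($96), Onyx→Slot 4 ($124), Ember→Slot 7 ($128) — total 96+124+128 = $348.
Row-greedy (each advertiser in turn takes its best remaining slot) gives $301, worse by 47.
Summit's own top slot is Slot 7 ($135), but forcing Summit→Slot 7 and reassigning the rest optimally gives only $301 — worse by 47.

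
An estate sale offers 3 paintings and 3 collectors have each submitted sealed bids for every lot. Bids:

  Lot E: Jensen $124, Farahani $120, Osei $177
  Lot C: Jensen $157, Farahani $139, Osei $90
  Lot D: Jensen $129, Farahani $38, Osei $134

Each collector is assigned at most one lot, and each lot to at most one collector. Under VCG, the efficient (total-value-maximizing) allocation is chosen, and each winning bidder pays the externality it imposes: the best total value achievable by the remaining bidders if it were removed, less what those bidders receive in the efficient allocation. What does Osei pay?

Efficient allocation: Jensen→Lot D ($129), Farahani→Lot C ($139), Osei→Lot E ($177); total welfare W = $445.
Osei receives Lot E at value $177, so the others get W − 177 = $268.
Without Osei: best allocation of the remaining 2 bidders over all 3 lots is Jensen→Lot C ($157), Farahani→Lot E ($120), total $277.
VCG payment = (others' best without Osei) − (others' welfare with Osei) = 277 − 268 = $9.

Osei pays $9.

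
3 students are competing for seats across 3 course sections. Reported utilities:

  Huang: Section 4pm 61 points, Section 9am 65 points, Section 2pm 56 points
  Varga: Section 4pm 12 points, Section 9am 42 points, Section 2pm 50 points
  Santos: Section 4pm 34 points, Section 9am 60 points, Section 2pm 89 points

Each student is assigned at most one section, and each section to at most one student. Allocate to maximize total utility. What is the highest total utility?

Max total: 192 points

This is the linear assignment problem.
Optimal: Huang→Section 4pm (61 points), Varga→Section 9am (42 points), Santos→Section 2pm (89 points) — total 61+42+89 = 192 points.
Row-greedy (each student in turn takes its best remaining section) gives 149 points, worse by 43.
Next-best assignment: Huang→Section 4pm, Varga→Section 2pm, Santos→Section 9am = 171 points.
Swapping Santos↔Huang (Santos→Section 4pm 34 points, Huang→Section 2pm 56 points) loses 60.
Checked against all permutations: 192 points is optimal.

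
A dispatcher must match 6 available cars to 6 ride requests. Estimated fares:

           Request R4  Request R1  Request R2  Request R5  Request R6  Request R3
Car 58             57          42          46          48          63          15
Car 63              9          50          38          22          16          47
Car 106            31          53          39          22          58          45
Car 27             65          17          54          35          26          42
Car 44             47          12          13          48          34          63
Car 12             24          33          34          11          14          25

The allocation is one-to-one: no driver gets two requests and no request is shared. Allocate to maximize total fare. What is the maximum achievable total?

Optimal: Car 58→Request R5 ($48), Car 63→Request R1 ($50), Car 106→Request R6 ($58), Car 27→Request R4 ($65), Car 44→Request R3 ($63), Car 12→Request R2 ($34) — total 48+50+58+65+63+34 = $318.
Max-entry greedy (repeatedly take the single best remaining cell) gives $293, worse by 25.
Next-best assignment: Car 58→Request R6, Car 63→Request R3, Car 106→Request R1, Car 27→Request R4, Car 44→Request R5, Car 12→Request R2 = $310.

Maximum total: $318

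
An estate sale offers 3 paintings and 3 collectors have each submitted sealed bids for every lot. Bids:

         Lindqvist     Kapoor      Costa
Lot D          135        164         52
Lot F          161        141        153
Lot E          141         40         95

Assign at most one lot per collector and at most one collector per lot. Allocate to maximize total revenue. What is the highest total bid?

Optimal: Lindqvist→Lot E ($141), Kapoor→Lot D ($164), Costa→Lot F ($153) — total 141+164+153 = $458.
Column-greedy (each lot in turn goes to its best remaining collector) gives $420, worse by 38.
Next-best assignment: Lindqvist→Lot F, Kapoor→Lot D, Costa→Lot E = $420.

Max total: $458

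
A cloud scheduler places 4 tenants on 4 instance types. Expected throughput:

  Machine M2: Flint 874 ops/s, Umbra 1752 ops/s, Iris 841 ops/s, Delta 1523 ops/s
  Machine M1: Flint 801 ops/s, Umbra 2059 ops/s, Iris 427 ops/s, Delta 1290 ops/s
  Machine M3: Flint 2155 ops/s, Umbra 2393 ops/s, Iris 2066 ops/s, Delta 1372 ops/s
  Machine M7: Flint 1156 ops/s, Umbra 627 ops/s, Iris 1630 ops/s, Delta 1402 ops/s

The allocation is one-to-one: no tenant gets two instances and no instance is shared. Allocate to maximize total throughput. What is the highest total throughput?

Optimal: Flint→Machine M3 (2155 ops/s), Umbra→Machine M1 (2059 ops/s), Iris→Machine M7 (1630 ops/s), Delta→Machine M2 (1523 ops/s) — total 2155+2059+1630+1523 = 7367 ops/s.
Max-entry greedy (repeatedly take the single best remaining cell) gives 6347 ops/s, worse by 1020.
Next-best assignment: Flint→Machine M3, Umbra→Machine M2, Iris→Machine M7, Delta→Machine M1 = 6827 ops/s.
Swapping Umbra↔Iris (Umbra→Machine M7 627 ops/s, Iris→Machine M1 427 ops/s) loses 2635.

Max total: 7367 ops/s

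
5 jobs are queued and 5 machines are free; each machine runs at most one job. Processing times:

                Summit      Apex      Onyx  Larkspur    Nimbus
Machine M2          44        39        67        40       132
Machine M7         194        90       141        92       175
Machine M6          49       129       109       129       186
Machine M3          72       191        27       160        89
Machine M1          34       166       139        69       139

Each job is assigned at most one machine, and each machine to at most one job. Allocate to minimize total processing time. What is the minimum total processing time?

Optimal: Summit→Machine M6 (49 min), Apex→Machine M7 (90 min), Onyx→Machine M3 (27 min), Larkspur→Machine M2 (40 min), Nimbus→Machine M1 (139 min) — total 49+90+27+40+139 = 345 min.
Column-greedy (each machine in turn goes to its cheapest remaining job) gives 346 min, worse by 1.
Next-best assignment: Summit→Machine M6, Apex→Machine M2, Onyx→Machine M3, Larkspur→Machine M7, Nimbus→Machine M1 = 346 min.
No other one-to-one assignment undercuts 345 min.

Minimum total: 345 min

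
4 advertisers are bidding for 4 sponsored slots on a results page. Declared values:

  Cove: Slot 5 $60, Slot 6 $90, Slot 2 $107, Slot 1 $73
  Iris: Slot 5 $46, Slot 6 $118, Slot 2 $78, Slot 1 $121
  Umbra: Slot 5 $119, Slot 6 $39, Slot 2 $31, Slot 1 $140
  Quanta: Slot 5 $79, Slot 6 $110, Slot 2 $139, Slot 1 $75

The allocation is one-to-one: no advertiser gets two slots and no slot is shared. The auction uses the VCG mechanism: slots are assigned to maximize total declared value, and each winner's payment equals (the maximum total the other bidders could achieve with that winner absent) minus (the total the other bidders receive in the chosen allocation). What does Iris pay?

Efficient allocation: Cove→Slot 6 ($90), Iris→Slot 1 ($121), Umbra→Slot 5 ($119), Quanta→Slot 2 ($139); total welfare W = $469.
Iris receives Slot 1 at value $121, so the others get W − 121 = $348.
Without Iris: best allocation of the remaining 3 bidders over all 4 slots is Cove→Slot 6 ($90), Umbra→Slot 1 ($140), Quanta→Slot 2 ($139), total $369.
VCG payment = (others' best without Iris) − (others' welfare with Iris) = 369 − 348 = $21.

Iris pays $21.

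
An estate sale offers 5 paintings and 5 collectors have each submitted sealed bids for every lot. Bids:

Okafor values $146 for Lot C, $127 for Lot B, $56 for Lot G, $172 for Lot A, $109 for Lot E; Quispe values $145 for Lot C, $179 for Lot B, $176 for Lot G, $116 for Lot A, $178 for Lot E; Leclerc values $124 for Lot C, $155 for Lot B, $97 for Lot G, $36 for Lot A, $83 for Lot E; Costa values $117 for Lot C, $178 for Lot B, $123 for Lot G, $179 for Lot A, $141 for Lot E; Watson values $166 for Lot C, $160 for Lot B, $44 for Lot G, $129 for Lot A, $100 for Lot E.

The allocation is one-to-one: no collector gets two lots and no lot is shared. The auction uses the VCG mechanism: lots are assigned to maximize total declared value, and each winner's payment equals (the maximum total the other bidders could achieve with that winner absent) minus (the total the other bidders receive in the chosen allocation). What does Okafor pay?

Efficient allocation: Okafor→Lot A ($172), Quispe→Lot G ($176), Leclerc→Lot B ($155), Costa→Lot E ($141), Watson→Lot C ($166); total welfare W = $810.
Okafor receives Lot A at value $172, so the others get W − 172 = $638.
Without Okafor: best allocation of the remaining 4 bidders over all 5 lots is Quispe→Lot E ($178), Leclerc→Lot B ($155), Costa→Lot A ($179), Watson→Lot C ($166), total $678.
VCG payment = (others' best without Okafor) − (others' welfare with Okafor) = 678 − 638 = $40.

Okafor pays $40.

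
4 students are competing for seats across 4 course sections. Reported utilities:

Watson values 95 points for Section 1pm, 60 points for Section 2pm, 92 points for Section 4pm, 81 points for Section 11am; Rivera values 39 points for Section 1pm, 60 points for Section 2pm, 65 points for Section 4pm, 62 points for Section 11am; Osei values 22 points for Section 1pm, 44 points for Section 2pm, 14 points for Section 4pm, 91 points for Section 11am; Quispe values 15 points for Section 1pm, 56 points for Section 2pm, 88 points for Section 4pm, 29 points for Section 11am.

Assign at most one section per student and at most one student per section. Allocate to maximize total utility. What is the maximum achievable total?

Optimal: Watson→Section 1pm (95 points), Rivera→Section 2pm (60 points), Osei→Section 11am (91 points), Quispe→Section 4pm (88 points) — total 95+60+91+88 = 334 points.
Row-greedy (each student in turn takes its best remaining section) gives 307 points, worse by 27.
Every other assignment is strictly worse.

Max total: 334 points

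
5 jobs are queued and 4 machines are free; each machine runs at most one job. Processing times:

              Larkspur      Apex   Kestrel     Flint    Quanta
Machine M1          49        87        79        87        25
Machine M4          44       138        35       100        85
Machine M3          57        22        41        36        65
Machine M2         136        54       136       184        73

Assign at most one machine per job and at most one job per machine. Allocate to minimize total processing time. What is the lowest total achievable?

This is a one-to-one assignment (minimum-cost bipartite matching).
Optimal: Quanta→Machine M1 (25 min), Kestrel→Machine M4 (35 min), Flint→Machine M3 (36 min), Apex→Machine M2 (54 min) — total 25+35+36+54 = 150 min.
Row-greedy (each job in turn takes its cheapest remaining machine) gives 329 min, worse by 179.

Minimum total: 150 min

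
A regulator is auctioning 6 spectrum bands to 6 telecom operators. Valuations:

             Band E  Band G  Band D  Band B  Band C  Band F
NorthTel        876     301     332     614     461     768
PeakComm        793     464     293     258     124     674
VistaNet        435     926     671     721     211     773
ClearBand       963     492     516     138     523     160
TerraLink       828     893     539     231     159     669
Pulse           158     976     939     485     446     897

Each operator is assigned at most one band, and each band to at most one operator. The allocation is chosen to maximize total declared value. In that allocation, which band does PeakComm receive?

Treat this as an assignment problem: match each operator to one band.
Optimal: NorthTel→Band C ($461M), PeakComm→Band F ($674M), VistaNet→Band B ($721M), ClearBand→Band E ($963M), TerraLink→Band G ($893M), Pulse→Band D ($939M) — total 461+674+721+963+893+939 = $4651M.
Next-best assignment: NorthTel→Band F, PeakComm→Band E, VistaNet→Band B, ClearBand→Band C, TerraLink→Band G, Pulse→Band D = $4637M.
No other one-to-one assignment exceeds $4651M.
PeakComm's own top band is Band E ($793M), but forcing PeakComm→Band E and reassigning the rest optimally gives only $4637M — worse by 14.

PeakComm receives Band F.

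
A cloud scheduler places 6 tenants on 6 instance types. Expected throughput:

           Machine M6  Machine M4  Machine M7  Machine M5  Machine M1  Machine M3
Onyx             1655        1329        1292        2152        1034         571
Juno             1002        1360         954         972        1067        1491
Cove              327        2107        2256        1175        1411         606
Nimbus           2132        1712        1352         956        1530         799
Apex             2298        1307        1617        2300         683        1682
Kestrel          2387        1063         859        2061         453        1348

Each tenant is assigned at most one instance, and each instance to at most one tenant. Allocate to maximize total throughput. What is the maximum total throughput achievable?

Max total: 11367 ops/s

Optimal: Onyx→Machine M5 (2152 ops/s), Juno→Machine M4 (1360 ops/s), Cove→Machine M7 (2256 ops/s), Nimbus→Machine M1 (1530 ops/s), Apex→Machine M3 (1682 ops/s), Kestrel→Machine M6 (2387 ops/s) — total 2152+1360+2256+1530+1682+2387 = 11367 ops/s.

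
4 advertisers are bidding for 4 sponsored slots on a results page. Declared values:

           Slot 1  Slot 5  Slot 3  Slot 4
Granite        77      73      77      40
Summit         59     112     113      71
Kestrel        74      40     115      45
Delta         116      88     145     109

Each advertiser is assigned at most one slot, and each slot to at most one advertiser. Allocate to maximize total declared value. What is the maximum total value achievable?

Maximum total: $413

Optimal: Granite→Slot 1 ($77), Summit→Slot 5 ($112), Kestrel→Slot 3 ($115), Delta→Slot 4 ($109) — total 77+112+115+109 = $413.
Column-greedy (each slot in turn goes to its best remaining advertiser) gives $383, worse by 30.
No other one-to-one assignment exceeds $413.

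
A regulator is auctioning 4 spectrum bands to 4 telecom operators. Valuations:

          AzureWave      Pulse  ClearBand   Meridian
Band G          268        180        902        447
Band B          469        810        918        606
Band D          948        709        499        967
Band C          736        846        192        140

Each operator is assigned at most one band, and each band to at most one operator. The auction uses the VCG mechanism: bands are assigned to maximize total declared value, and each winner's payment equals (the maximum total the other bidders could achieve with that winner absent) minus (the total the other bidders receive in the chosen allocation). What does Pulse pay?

Efficient allocation: AzureWave→Band C ($736M), Pulse→Band B ($810M), ClearBand→Band G ($902M), Meridian→Band D ($967M); total welfare W = $3415M.
Pulse receives Band B at value $810M, so the others get W − 810 = $2605M.
Without Pulse: best allocation of the remaining 3 bidders over all 4 bands is AzureWave→Band C ($736M), ClearBand→Band B ($918M), Meridian→Band D ($967M), total $2621M.
VCG payment = (others' best without Pulse) − (others' welfare with Pulse) = 2621 − 2605 = $16M.

Pulse pays $16M.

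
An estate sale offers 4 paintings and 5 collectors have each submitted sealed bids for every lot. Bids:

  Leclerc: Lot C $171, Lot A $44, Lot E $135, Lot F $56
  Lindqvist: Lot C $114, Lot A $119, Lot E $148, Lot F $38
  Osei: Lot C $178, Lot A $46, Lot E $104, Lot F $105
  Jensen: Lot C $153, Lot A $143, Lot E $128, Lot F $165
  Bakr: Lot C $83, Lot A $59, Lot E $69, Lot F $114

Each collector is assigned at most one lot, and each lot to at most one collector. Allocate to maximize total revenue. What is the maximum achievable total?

Treat this as an assignment problem: match each collector to one lot.
Optimal: Osei→Lot C ($178), Lindqvist→Lot A ($119), Leclerc→Lot E ($135), Jensen→Lot F ($165) — total 178+119+135+165 = $597.
Max-entry greedy (repeatedly take the single best remaining cell) gives $550, worse by 47.

Maximum total: $597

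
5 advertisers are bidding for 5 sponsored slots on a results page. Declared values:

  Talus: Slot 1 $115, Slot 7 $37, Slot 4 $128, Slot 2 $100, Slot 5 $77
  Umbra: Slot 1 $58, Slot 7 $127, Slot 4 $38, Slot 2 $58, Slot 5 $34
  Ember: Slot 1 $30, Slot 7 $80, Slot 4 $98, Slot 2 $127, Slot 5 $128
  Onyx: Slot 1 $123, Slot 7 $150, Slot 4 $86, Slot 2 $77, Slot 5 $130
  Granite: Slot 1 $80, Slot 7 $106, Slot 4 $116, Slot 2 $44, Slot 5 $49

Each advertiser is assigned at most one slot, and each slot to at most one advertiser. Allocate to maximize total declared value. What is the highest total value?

This is the linear assignment problem.
Optimal: Talus→Slot 1 ($115), Umbra→Slot 7 ($127), Ember→Slot 2 ($127), Onyx→Slot 5 ($130), Granite→Slot 4 ($116) — total 115+127+127+130+116 = $615.
Max-entry greedy (repeatedly take the single best remaining cell) gives $544, worse by 71.
Next-best assignment: Talus→Slot 2, Umbra→Slot 7, Ember→Slot 5, Onyx→Slot 1, Granite→Slot 4 = $594.

Max total: $615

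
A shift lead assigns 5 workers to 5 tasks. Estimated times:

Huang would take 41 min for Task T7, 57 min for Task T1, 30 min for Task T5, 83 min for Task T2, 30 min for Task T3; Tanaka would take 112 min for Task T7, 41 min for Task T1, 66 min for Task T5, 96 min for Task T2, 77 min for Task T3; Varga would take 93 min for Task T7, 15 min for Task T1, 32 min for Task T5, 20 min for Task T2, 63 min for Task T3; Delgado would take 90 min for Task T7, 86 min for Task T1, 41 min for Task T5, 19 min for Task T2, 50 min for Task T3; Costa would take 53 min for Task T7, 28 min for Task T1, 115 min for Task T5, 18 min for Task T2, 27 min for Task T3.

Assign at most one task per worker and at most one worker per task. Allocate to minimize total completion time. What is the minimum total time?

Minimum total: 160 min

Optimal: Huang→Task T7 (41 min), Tanaka→Task T1 (41 min), Varga→Task T5 (32 min), Delgado→Task T2 (19 min), Costa→Task T3 (27 min) — total 41+41+32+19+27 = 160 min.
Min-entry greedy (repeatedly take the single cheapest remaining cell) gives 225 min, worse by 65.
Every other assignment is strictly worse.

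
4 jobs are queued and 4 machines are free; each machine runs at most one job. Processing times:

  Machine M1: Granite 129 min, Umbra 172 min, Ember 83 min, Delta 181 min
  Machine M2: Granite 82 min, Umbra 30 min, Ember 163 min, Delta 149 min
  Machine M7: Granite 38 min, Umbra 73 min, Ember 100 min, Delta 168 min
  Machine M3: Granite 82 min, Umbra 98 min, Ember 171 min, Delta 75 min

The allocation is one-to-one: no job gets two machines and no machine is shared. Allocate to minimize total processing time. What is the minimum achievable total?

Optimal: Granite→Machine M7 (38 min), Umbra→Machine M2 (30 min), Ember→Machine M1 (83 min), Delta→Machine M3 (75 min) — total 38+30+83+75 = 226 min.
Next-best assignment: Granite→Machine M2, Umbra→Machine M7, Ember→Machine M1, Delta→Machine M3 = 313 min.
Swapping Umbra↔Delta (Umbra→Machine M3 98 min, Delta→Machine M2 149 min) adds 142.
Every other assignment is strictly worse.

Min total: 226 min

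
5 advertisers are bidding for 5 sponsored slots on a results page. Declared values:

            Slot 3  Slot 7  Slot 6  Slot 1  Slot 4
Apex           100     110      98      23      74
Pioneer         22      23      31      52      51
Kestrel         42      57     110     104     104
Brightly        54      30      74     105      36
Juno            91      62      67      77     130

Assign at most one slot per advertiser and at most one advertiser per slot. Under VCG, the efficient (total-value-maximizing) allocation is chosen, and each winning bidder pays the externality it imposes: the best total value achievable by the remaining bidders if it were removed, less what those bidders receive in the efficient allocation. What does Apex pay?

Apex pays $1.

Efficient allocation: Apex→Slot 7 ($110), Pioneer→Slot 3 ($22), Kestrel→Slot 6 ($110), Brightly→Slot 1 ($105), Juno→Slot 4 ($130); total welfare W = $477.
Apex receives Slot 7 at value $110, so the others get W − 110 = $367.
Without Apex: best allocation of the remaining 4 bidders over all 5 slots is Pioneer→Slot 7 ($23), Kestrel→Slot 6 ($110), Brightly→Slot 1 ($105), Juno→Slot 4 ($130), total $368.
VCG payment = (others' best without Apex) − (others' welfare with Apex) = 368 − 367 = $1.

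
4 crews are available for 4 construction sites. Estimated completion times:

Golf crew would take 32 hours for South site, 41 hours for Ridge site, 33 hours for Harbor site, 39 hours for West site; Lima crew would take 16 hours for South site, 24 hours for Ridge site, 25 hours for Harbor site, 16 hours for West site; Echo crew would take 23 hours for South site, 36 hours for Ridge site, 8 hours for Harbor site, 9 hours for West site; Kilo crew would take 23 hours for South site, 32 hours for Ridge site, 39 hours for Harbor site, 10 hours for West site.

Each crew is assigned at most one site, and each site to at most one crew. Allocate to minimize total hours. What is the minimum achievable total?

Optimal: Golf crew→South site (32 hours), Lima crew→Ridge site (24 hours), Echo crew→Harbor site (8 hours), Kilo crew→West site (10 hours) — total 32+24+8+10 = 74 hours.
Next-best assignment: Golf crew→Ridge site, Lima crew→South site, Echo crew→Harbor site, Kilo crew→West site = 75 hours.
Swapping Echo crew↔Lima crew (Echo crew→Ridge site 36 hours, Lima crew→Harbor site 25 hours) adds 29.

Minimum total: 74 hours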